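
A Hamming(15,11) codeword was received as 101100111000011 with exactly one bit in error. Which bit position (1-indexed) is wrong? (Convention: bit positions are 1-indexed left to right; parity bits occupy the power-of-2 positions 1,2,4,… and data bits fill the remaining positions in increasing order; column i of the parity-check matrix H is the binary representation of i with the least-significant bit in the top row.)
Syndrome s = H · r^T (mod 2), r = 101100111000011:
  s[0] = (101010101010101)·(101100111000011) mod 2 = 1+0+1+0+0+0+1+0+1+0+0+0+0+0+1 mod 2 = 1
  s[1] = (011001100110011)·(101100111000011) mod 2 = 0+0+1+0+0+0+1+0+0+0+0+0+0+1+1 mod 2 = 0
  s[2] = (000111100001111)·(101100111000011) mod 2 = 0+0+0+1+0+0+1+0+0+0+0+0+0+1+1 mod 2 = 0
  s[3] = (000000011111111)·(101100111000011) mod 2 = 0+0+0+0+0+0+0+1+1+0+0+0+0+1+1 mod 2 = 0
Syndrome = 1000
Column i of H is the binary representation of i, so the syndrome is the binary index of the flipped bit.
Read s = 1000 with s[0] as LSB: 1·2^0 + 0·2^1 + 0·2^2 + 0·2^3 = 1.
Error is at bit position 1.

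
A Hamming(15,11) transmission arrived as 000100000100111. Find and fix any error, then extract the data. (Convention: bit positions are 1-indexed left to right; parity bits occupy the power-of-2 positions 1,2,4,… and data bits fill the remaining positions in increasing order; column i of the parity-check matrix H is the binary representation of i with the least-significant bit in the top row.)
Syndrome s = H · r^T (mod 2), r = 000100000100111:
  s[0] = (101010101010101)·(000100000100111) mod 2 = 0+0+0+0+0+0+0+0+0+0+0+0+1+0+1 mod 2 = 0
  s[1] = (011001100110011)·(000100000100111) mod 2 = 0+0+0+0+0+0+0+0+0+1+0+0+0+1+1 mod 2 = 1
  s[2] = (000111100001111)·(000100000100111) mod 2 = 0+0+0+1+0+0+0+0+0+0+0+0+1+1+1 mod 2 = 0
  s[3] = (000000011111111)·(000100000100111) mod 2 = 0+0+0+0+0+0+0+0+0+1+0+0+1+1+1 mod 2 = 0
Syndrome = 0100
Column 2 of H equals this syndrome → error at bit 2 (1-indexed).
Flip bit 2: 000100000100111 → 010100000100111
Extract data bits at positions {3,5,6,7,9,10,11,12,13,14,15}: 00000100111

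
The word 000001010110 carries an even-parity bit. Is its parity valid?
Sum of all bits: 0+0+0+0+0+1+0+1+0+1+1+0 = 4; 4 mod 2 = 0. Result is 0 → valid parity.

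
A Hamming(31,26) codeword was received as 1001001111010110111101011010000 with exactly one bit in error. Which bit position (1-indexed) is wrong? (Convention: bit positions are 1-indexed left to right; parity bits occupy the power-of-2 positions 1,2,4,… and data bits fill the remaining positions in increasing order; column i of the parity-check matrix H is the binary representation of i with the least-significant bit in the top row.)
Syndrome s = H · r^T (mod 2), r = 1001001111010110111101011010000:
  s[0] = (1010101010101010101010101010101)·(1001001111010110111101011010000) mod 2 = 1+0+0+0+0+0+1+0+1+0+0+0+0+0+1+0+1+0+1+0+0+0+0+0+1+0+1+0+0+0+0 mod 2 = 0
  s[1] = (0110011001100110011001100110011)·(1001001111010110111101011010000) mod 2 = 0+0+0+0+0+0+1+0+0+1+0+0+0+1+1+0+0+1+1+0+0+1+0+0+0+0+1+0+0+0+0 mod 2 = 0
  s[2] = (0001111000011110000111100001111)·(1001001111010110111101011010000) mod 2 = 0+0+0+1+0+0+1+0+0+0+0+1+0+1+1+0+0+0+0+1+0+1+0+0+0+0+0+0+0+0+0 mod 2 = 1
  s[3] = (0000000111111110000000011111111)·(1001001111010110111101011010000) mod 2 = 0+0+0+0+0+0+0+1+1+1+0+1+0+1+1+0+0+0+0+0+0+0+0+1+1+0+1+0+0+0+0 mod 2 = 1
  s[4] = (0000000000000001111111111111111)·(1001001111010110111101011010000) mod 2 = 0+0+0+0+0+0+0+0+0+0+0+0+0+0+0+0+1+1+1+1+0+1+0+1+1+0+1+0+0+0+0 mod 2 = 0
Syndrome = 00110
Column i of H is the binary representation of i, so the syndrome is the binary index of the flipped bit.
Read s = 00110 with s[0] as LSB: 0·2^0 + 0·2^1 + 1·2^2 + 1·2^3 + 0·2^4 = 12.
Error is at bit position 12.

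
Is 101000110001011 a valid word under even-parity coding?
Sum of all bits: 1+0+1+0+0+0+1+1+0+0+0+1+0+1+1 = 7; 7 mod 2 = 1. Result is 1 → parity error detected.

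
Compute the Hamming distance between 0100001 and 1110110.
XOR = 1010111, count of 1s = 5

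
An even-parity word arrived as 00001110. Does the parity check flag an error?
Sum of received bits: 0+0+0+0+1+1+1+0 = 3; 3 mod 2 = 1. Result is 1 ≠ 0 → error detected.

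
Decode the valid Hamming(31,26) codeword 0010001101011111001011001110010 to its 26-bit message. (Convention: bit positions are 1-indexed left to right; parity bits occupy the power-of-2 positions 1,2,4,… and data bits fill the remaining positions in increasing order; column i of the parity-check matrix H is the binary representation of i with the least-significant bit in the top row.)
Parity bits occupy power-of-2 positions; data bits are at positions {3,5,6,7,9,10,11,12,13,14,15,17,18,19,20,21,22,23,24,25,26,27,28,29,30,31} (1-indexed).
Extract: c[3]=1 c[5]=0 c[6]=0 c[7]=1 c[9]=0 c[10]=1 c[11]=0 c[12]=1 c[13]=1 c[14]=1 c[15]=1 c[17]=0 c[18]=0 c[19]=1 c[20]=0 c[21]=1 c[22]=1 c[23]=0 c[24]=0 c[25]=1 c[26]=1 c[27]=1 c[28]=0 c[29]=0 c[30]=1 c[31]=0
Data = 10010101111001011001110010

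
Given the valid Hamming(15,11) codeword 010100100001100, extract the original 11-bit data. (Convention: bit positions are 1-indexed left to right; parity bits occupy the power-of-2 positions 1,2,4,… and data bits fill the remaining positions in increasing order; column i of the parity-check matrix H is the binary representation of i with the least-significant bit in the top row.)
Parity bits occupy power-of-2 positions; data bits are at positions {3,5,6,7,9,10,11,12,13,14,15} (1-indexed).
Extract: c[3]=0 c[5]=0 c[6]=0 c[7]=1 c[9]=0 c[10]=0 c[11]=0 c[12]=1 c[13]=1 c[14]=0 c[15]=0
Data = 00010001100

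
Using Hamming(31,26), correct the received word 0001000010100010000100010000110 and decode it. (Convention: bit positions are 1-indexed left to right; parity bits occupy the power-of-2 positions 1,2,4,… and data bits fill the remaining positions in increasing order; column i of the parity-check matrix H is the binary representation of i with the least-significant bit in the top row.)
Syndrome s = H · r^T (mod 2), r = 0001000010100010000100010000110:
  s[0] = (1010101010101010101010101010101)·(0001000010100010000100010000110) mod 2 = 0+0+0+0+0+0+0+0+1+0+1+0+0+0+1+0+0+0+0+0+0+0+0+0+0+0+0+0+1+0+0 mod 2 = 0
  s[1] = (0110011001100110011001100110011)·(0001000010100010000100010000110) mod 2 = 0+0+0+0+0+0+0+0+0+0+1+0+0+0+1+0+0+0+0+0+0+0+0+0+0+0+0+0+0+1+0 mod 2 = 1
  s[2] = (0001111000011110000111100001111)·(0001000010100010000100010000110) mod 2 = 0+0+0+1+0+0+0+0+0+0+0+0+0+0+1+0+0+0+0+1+0+0+0+0+0+0+0+0+1+1+0 mod 2 = 1
  s[3] = (0000000111111110000000011111111)·(0001000010100010000100010000110) mod 2 = 0+0+0+0+0+0+0+0+1+0+1+0+0+0+1+0+0+0+0+0+0+0+0+1+0+0+0+0+1+1+0 mod 2 = 0
  s[4] = (0000000000000001111111111111111)·(0001000010100010000100010000110) mod 2 = 0+0+0+0+0+0+0+0+0+0+0+0+0+0+0+0+0+0+0+1+0+0+0+1+0+0+0+0+1+1+0 mod 2 = 0
Syndrome = 01100
Column 6 of H equals this syndrome → error at bit 6 (1-indexed).
Flip bit 6: 0001000010100010000100010000110 → 0001010010100010000100010000110
Extract data bits at positions {3,5,6,7,9,10,11,12,13,14,15,17,18,19,20,21,22,23,24,25,26,27,28,29,30,31}: 00101010001000100010000110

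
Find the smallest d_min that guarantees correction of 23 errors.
Correcting t errors requires d_min ≥ 2t + 1 = 2·23 + 1 = 47.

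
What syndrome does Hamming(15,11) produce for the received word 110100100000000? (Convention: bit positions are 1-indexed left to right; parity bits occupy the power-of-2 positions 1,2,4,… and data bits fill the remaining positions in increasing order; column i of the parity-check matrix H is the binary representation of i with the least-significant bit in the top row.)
Syndrome s = H · r^T (mod 2), r = 110100100000000:
  s[0] = (101010101010101)·(110100100000000) mod 2 = 1+0+0+0+0+0+1+0+0+0+0+0+0+0+0 mod 2 = 0
  s[1] = (011001100110011)·(110100100000000) mod 2 = 0+1+0+0+0+0+1+0+0+0+0+0+0+0+0 mod 2 = 0
  s[2] = (000111100001111)·(110100100000000) mod 2 = 0+0+0+1+0+0+1+0+0+0+0+0+0+0+0 mod 2 = 0
  s[3] = (000000011111111)·(110100100000000) mod 2 = 0+0+0+0+0+0+0+0+0+0+0+0+0+0+0 mod 2 = 0
Syndrome = 0000
s = 0: no error detected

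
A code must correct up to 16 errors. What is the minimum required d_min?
Correcting t errors requires d_min ≥ 2t + 1 = 2·16 + 1 = 33.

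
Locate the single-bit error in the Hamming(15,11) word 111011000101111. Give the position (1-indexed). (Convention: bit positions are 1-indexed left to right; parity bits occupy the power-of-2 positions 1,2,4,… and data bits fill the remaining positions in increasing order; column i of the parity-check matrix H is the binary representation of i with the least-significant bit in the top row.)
Syndrome s = H · r^T (mod 2), r = 111011000101111:
  s[0] = (101010101010101)·(111011000101111) mod 2 = 1+0+1+0+1+0+0+0+0+0+0+0+1+0+1 mod 2 = 1
  s[1] = (011001100110011)·(111011000101111) mod 2 = 0+1+1+0+0+1+0+0+0+1+0+0+0+1+1 mod 2 = 0
  s[2] = (000111100001111)·(111011000101111) mod 2 = 0+0+0+0+1+1+0+0+0+0+0+1+1+1+1 mod 2 = 0
  s[3] = (000000011111111)·(111011000101111) mod 2 = 0+0+0+0+0+0+0+0+0+1+0+1+1+1+1 mod 2 = 1
Syndrome = 1001
Column i of H is the binary representation of i, so the syndrome is the binary index of the flipped bit.
Read s = 1001 with s[0] as LSB: 1·2^0 + 0·2^1 + 0·2^2 + 1·2^3 = 9.
Error is at bit position 9.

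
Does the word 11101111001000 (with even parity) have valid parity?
Sum of all bits: 1+1+1+0+1+1+1+1+0+0+1+0+0+0 = 8; 8 mod 2 = 0. Result is 0 → valid parity.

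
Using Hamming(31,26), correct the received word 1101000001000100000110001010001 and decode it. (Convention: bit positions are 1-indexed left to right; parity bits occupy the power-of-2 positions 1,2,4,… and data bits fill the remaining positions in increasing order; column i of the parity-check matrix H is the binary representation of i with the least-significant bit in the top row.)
Syndrome s = H · r^T (mod 2), r = 1101000001000100000110001010001:
  s[0] = (1010101010101010101010101010101)·(1101000001000100000110001010001) mod 2 = 1+0+0+0+0+0+0+0+0+0+0+0+0+0+0+0+0+0+0+0+1+0+0+0+1+0+1+0+0+0+1 mod 2 = 1
  s[1] = (0110011001100110011001100110011)·(1101000001000100000110001010001) mod 2 = 0+1+0+0+0+0+0+0+0+1+0+0+0+1+0+0+0+0+0+0+0+0+0+0+0+0+1+0+0+0+1 mod 2 = 1
  s[2] = (0001111000011110000111100001111)·(1101000001000100000110001010001) mod 2 = 0+0+0+1+0+0+0+0+0+0+0+0+0+1+0+0+0+0+0+1+1+0+0+0+0+0+0+0+0+0+1 mod 2 = 1
  s[3] = (0000000111111110000000011111111)·(1101000001000100000110001010001) mod 2 = 0+0+0+0+0+0+0+0+0+1+0+0+0+1+0+0+0+0+0+0+0+0+0+0+1+0+1+0+0+0+1 mod 2 = 1
  s[4] = (0000000000000001111111111111111)·(1101000001000100000110001010001) mod 2 = 0+0+0+0+0+0+0+0+0+0+0+0+0+0+0+0+0+0+0+1+1+0+0+0+1+0+1+0+0+0+1 mod 2 = 1
Syndrome = 11111
Column 31 of H equals this syndrome → error at bit 31 (1-indexed).
Flip bit 31: 1101000001000100000110001010001 → 1101000001000100000110001010000
Extract data bits at positions {3,5,6,7,9,10,11,12,13,14,15,17,18,19,20,21,22,23,24,25,26,27,28,29,30,31}: 00000100010000110001010000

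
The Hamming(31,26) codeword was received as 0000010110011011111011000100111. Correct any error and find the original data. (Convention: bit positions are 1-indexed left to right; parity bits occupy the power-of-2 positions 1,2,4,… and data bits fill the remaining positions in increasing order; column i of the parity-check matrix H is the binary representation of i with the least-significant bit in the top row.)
Syndrome s = H · r^T (mod 2), r = 0000010110011011111011000100111:
  s[0] = (1010101010101010101010101010101)·(0000010110011011111011000100111) mod 2 = 0+0+0+0+0+0+0+0+1+0+0+0+1+0+1+0+1+0+1+0+1+0+0+0+0+0+0+0+1+0+1 mod 2 = 0
  s[1] = (0110011001100110011001100110011)·(0000010110011011111011000100111) mod 2 = 0+0+0+0+0+1+0+0+0+0+0+0+0+0+1+0+0+1+1+0+0+1+0+0+0+1+0+0+0+1+1 mod 2 = 0
  s[2] = (0001111000011110000111100001111)·(0000010110011011111011000100111) mod 2 = 0+0+0+0+0+1+0+0+0+0+0+1+1+0+1+0+0+0+0+0+1+1+0+0+0+0+0+0+1+1+1 mod 2 = 1
  s[3] = (0000000111111110000000011111111)·(0000010110011011111011000100111) mod 2 = 0+0+0+0+0+0+0+1+1+0+0+1+1+0+1+0+0+0+0+0+0+0+0+0+0+1+0+0+1+1+1 mod 2 = 1
  s[4] = (0000000000000001111111111111111)·(0000010110011011111011000100111) mod 2 = 0+0+0+0+0+0+0+0+0+0+0+0+0+0+0+1+1+1+1+0+1+1+0+0+0+1+0+0+1+1+1 mod 2 = 0
Syndrome = 00110
Column 12 of H equals this syndrome → error at bit 12 (1-indexed).
Flip bit 12: 0000010110011011111011000100111 → 0000010110001011111011000100111
Extract data bits at positions {3,5,6,7,9,10,11,12,13,14,15,17,18,19,20,21,22,23,24,25,26,27,28,29,30,31}: 00101000101111011000100111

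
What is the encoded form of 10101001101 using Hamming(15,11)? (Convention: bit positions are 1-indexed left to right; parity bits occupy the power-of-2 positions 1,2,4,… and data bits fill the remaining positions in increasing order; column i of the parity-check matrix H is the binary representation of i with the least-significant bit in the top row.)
Codeword c = d · G (mod 2), d = 10101001101:
  c[0] = d·G[:,0] = (10101001101)·(11011010101) mod 2 = 1+0+0+0+1+0+0+0+1+0+1 mod 2 = 0
  c[1] = d·G[:,1] = (10101001101)·(10110110011) mod 2 = 1+0+1+0+0+0+0+0+0+0+1 mod 2 = 1
  c[2] = d·G[:,2] = (10101001101)·(10000000000) mod 2 = 1+0+0+0+0+0+0+0+0+0+0 mod 2 = 1
  c[3] = d·G[:,3] = (10101001101)·(01110001111) mod 2 = 0+0+1+0+0+0+0+1+1+0+1 mod 2 = 0
  c[4] = d·G[:,4] = (10101001101)·(01000000000) mod 2 = 0+0+0+0+0+0+0+0+0+0+0 mod 2 = 0
  c[5] = d·G[:,5] = (10101001101)·(00100000000) mod 2 = 0+0+1+0+0+0+0+0+0+0+0 mod 2 = 1
  c[6] = d·G[:,6] = (10101001101)·(00010000000) mod 2 = 0+0+0+0+0+0+0+0+0+0+0 mod 2 = 0
  c[7] = d·G[:,7] = (10101001101)·(00001111111) mod 2 = 0+0+0+0+1+0+0+1+1+0+1 mod 2 = 0
  c[8] = d·G[:,8] = (10101001101)·(00001000000) mod 2 = 0+0+0+0+1+0+0+0+0+0+0 mod 2 = 1
  c[9] = d·G[:,9] = (10101001101)·(00000100000) mod 2 = 0+0+0+0+0+0+0+0+0+0+0 mod 2 = 0
  c[10] = d·G[:,10] = (10101001101)·(00000010000) mod 2 = 0+0+0+0+0+0+0+0+0+0+0 mod 2 = 0
  c[11] = d·G[:,11] = (10101001101)·(00000001000) mod 2 = 0+0+0+0+0+0+0+1+0+0+0 mod 2 = 1
  c[12] = d·G[:,12] = (10101001101)·(00000000100) mod 2 = 0+0+0+0+0+0+0+0+1+0+0 mod 2 = 1
  c[13] = d·G[:,13] = (10101001101)·(00000000010) mod 2 = 0+0+0+0+0+0+0+0+0+0+0 mod 2 = 0
  c[14] = d·G[:,14] = (10101001101)·(00000000001) mod 2 = 0+0+0+0+0+0+0+0+0+0+1 mod 2 = 1
Codeword = 011001001001101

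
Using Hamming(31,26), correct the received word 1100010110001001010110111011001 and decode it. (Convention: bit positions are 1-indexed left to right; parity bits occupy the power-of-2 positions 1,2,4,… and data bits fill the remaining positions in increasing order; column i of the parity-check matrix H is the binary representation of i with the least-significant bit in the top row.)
Syndrome s = H · r^T (mod 2), r = 1100010110001001010110111011001:
  s[0] = (1010101010101010101010101010101)·(1100010110001001010110111011001) mod 2 = 1+0+0+0+0+0+0+0+1+0+0+0+1+0+0+0+0+0+0+0+1+0+1+0+1+0+1+0+0+0+1 mod 2 = 0
  s[1] = (0110011001100110011001100110011)·(1100010110001001010110111011001) mod 2 = 0+1+0+0+0+1+0+0+0+0+0+0+0+0+0+0+0+1+0+0+0+0+1+0+0+0+1+0+0+0+1 mod 2 = 0
  s[2] = (0001111000011110000111100001111)·(1100010110001001010110111011001) mod 2 = 0+0+0+0+0+1+0+0+0+0+0+0+1+0+0+0+0+0+0+1+1+0+1+0+0+0+0+1+0+0+1 mod 2 = 1
  s[3] = (0000000111111110000000011111111)·(1100010110001001010110111011001) mod 2 = 0+0+0+0+0+0+0+1+1+0+0+0+1+0+0+0+0+0+0+0+0+0+0+1+1+0+1+1+0+0+1 mod 2 = 0
  s[4] = (0000000000000001111111111111111)·(1100010110001001010110111011001) mod 2 = 0+0+0+0+0+0+0+0+0+0+0+0+0+0+0+1+0+1+0+1+1+0+1+1+1+0+1+1+0+0+1 mod 2 = 0
Syndrome = 00100
Column 4 of H equals this syndrome → error at bit 4 (1-indexed).
Flip bit 4: 1100010110001001010110111011001 → 1101010110001001010110111011001
Extract data bits at positions {3,5,6,7,9,10,11,12,13,14,15,17,18,19,20,21,22,23,24,25,26,27,28,29,30,31}: 00101000100010110111011001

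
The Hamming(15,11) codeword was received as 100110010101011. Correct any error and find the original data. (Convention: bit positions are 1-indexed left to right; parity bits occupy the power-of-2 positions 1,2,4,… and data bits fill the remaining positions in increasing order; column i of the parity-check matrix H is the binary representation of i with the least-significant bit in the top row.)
Syndrome s = H · r^T (mod 2), r = 100110010101011:
  s[0] = (101010101010101)·(100110010101011) mod 2 = 1+0+0+0+1+0+0+0+0+0+0+0+0+0+1 mod 2 = 1
  s[1] = (011001100110011)·(100110010101011) mod 2 = 0+0+0+0+0+0+0+0+0+1+0+0+0+1+1 mod 2 = 1
  s[2] = (000111100001111)·(100110010101011) mod 2 = 0+0+0+1+1+0+0+0+0+0+0+1+0+1+1 mod 2 = 1
  s[3] = (000000011111111)·(100110010101011) mod 2 = 0+0+0+0+0+0+0+1+0+1+0+1+0+1+1 mod 2 = 1
Syndrome = 1111
Column 15 of H equals this syndrome → error at bit 15 (1-indexed).
Flip bit 15: 100110010101011 → 100110010101010
Extract data bits at positions {3,5,6,7,9,10,11,12,13,14,15}: 01000101010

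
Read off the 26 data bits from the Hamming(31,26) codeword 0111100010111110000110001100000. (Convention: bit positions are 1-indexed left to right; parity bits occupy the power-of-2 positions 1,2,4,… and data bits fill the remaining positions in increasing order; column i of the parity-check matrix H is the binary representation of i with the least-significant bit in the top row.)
Parity bits occupy power-of-2 positions; data bits are at positions {3,5,6,7,9,10,11,12,13,14,15,17,18,19,20,21,22,23,24,25,26,27,28,29,30,31} (1-indexed).
Extract: c[3]=1 c[5]=1 c[6]=0 c[7]=0 c[9]=1 c[10]=0 c[11]=1 c[12]=1 c[13]=1 c[14]=1 c[15]=1 c[17]=0 c[18]=0 c[19]=0 c[20]=1 c[21]=1 c[22]=0 c[23]=0 c[24]=0 c[25]=1 c[26]=1 c[27]=0 c[28]=0 c[29]=0 c[30]=0 c[31]=0
Data = 11001011111000110001100000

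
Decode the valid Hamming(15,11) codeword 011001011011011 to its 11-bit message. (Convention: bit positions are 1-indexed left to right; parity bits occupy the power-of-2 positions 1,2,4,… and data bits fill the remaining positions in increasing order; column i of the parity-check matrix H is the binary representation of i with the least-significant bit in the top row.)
Parity bits occupy power-of-2 positions; data bits are at positions {3,5,6,7,9,10,11,12,13,14,15} (1-indexed).
Extract: c[3]=1 c[5]=0 c[6]=1 c[7]=0 c[9]=1 c[10]=0 c[11]=1 c[12]=1 c[13]=0 c[14]=1 c[15]=1
Data = 10101011011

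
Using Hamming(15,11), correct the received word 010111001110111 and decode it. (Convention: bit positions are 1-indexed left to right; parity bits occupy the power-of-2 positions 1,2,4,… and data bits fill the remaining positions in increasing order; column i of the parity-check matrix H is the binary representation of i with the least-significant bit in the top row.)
Syndrome s = H · r^T (mod 2), r = 010111001110111:
  s[0] = (101010101010101)·(010111001110111) mod 2 = 0+0+0+0+1+0+0+0+1+0+1+0+1+0+1 mod 2 = 1
  s[1] = (011001100110011)·(010111001110111) mod 2 = 0+1+0+0+0+1+0+0+0+1+1+0+0+1+1 mod 2 = 0
  s[2] = (000111100001111)·(010111001110111) mod 2 = 0+0+0+1+1+1+0+0+0+0+0+0+1+1+1 mod 2 = 0
  s[3] = (000000011111111)·(010111001110111) mod 2 = 0+0+0+0+0+0+0+0+1+1+1+0+1+1+1 mod 2 = 0
Syndrome = 1000
Column 1 of H equals this syndrome → error at bit 1 (1-indexed).
Flip bit 1: 010111001110111 → 110111001110111
Extract data bits at positions {3,5,6,7,9,10,11,12,13,14,15}: 01101110111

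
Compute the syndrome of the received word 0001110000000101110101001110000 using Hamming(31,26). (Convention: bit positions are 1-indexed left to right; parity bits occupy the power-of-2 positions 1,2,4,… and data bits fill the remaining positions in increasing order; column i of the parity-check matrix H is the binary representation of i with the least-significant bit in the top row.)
Syndrome s = H · r^T (mod 2), r = 0001110000000101110101001110000:
  s[0] = (1010101010101010101010101010101)·(0001110000000101110101001110000) mod 2 = 0+0+0+0+1+0+0+0+0+0+0+0+0+0+0+0+1+0+0+0+0+0+0+0+1+0+1+0+0+0+0 mod 2 = 0
  s[1] = (0110011001100110011001100110011)·(0001110000000101110101001110000) mod 2 = 0+0+0+0+0+1+0+0+0+0+0+0+0+1+0+0+0+1+0+0+0+1+0+0+0+1+1+0+0+0+0 mod 2 = 0
  s[2] = (0001111000011110000111100001111)·(0001110000000101110101001110000) mod 2 = 0+0+0+1+1+1+0+0+0+0+0+0+0+1+0+0+0+0+0+1+0+1+0+0+0+0+0+0+0+0+0 mod 2 = 0
  s[3] = (0000000111111110000000011111111)·(0001110000000101110101001110000) mod 2 = 0+0+0+0+0+0+0+0+0+0+0+0+0+1+0+0+0+0+0+0+0+0+0+0+1+1+1+0+0+0+0 mod 2 = 0
  s[4] = (0000000000000001111111111111111)·(0001110000000101110101001110000) mod 2 = 0+0+0+0+0+0+0+0+0+0+0+0+0+0+0+1+1+1+0+1+0+1+0+0+1+1+1+0+0+0+0 mod 2 = 0
Syndrome = 00000
s = 0: no error detected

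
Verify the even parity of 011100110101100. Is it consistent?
Sum of all bits: 0+1+1+1+0+0+1+1+0+1+0+1+1+0+0 = 8; 8 mod 2 = 0. Result is 0 → valid parity.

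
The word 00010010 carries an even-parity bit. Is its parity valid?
Sum of all bits: 0+0+0+1+0+0+1+0 = 2; 2 mod 2 = 0. Result is 0 → valid parity.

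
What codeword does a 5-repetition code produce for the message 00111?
Repeat each bit 5× and concatenate:
0→00000  0→00000  1→11111  1→11111  1→11111
Codeword = 0000000000111111111111111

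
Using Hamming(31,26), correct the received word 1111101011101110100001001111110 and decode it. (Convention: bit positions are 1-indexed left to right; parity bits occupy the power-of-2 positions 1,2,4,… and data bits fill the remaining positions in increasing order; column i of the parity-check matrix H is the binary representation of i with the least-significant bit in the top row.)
Syndrome s = H · r^T (mod 2), r = 1111101011101110100001001111110:
  s[0] = (1010101010101010101010101010101)·(1111101011101110100001001111110) mod 2 = 1+0+1+0+1+0+1+0+1+0+1+0+1+0+1+0+1+0+0+0+0+0+0+0+1+0+1+0+1+0+0 mod 2 = 0
  s[1] = (0110011001100110011001100110011)·(1111101011101110100001001111110) mod 2 = 0+1+1+0+0+0+1+0+0+1+1+0+0+1+1+0+0+0+0+0+0+1+0+0+0+1+1+0+0+1+0 mod 2 = 1
  s[2] = (0001111000011110000111100001111)·(1111101011101110100001001111110) mod 2 = 0+0+0+1+1+0+1+0+0+0+0+0+1+1+1+0+0+0+0+0+0+1+0+0+0+0+0+1+1+1+0 mod 2 = 0
  s[3] = (0000000111111110000000011111111)·(1111101011101110100001001111110) mod 2 = 0+0+0+0+0+0+0+0+1+1+1+0+1+1+1+0+0+0+0+0+0+0+0+0+1+1+1+1+1+1+0 mod 2 = 0
  s[4] = (0000000000000001111111111111111)·(1111101011101110100001001111110) mod 2 = 0+0+0+0+0+0+0+0+0+0+0+0+0+0+0+0+1+0+0+0+0+1+0+0+1+1+1+1+1+1+0 mod 2 = 0
Syndrome = 01000
Column 2 of H equals this syndrome → error at bit 2 (1-indexed).
Flip bit 2: 1111101011101110100001001111110 → 1011101011101110100001001111110
Extract data bits at positions {3,5,6,7,9,10,11,12,13,14,15,17,18,19,20,21,22,23,24,25,26,27,28,29,30,31}: 11011110111100001001111110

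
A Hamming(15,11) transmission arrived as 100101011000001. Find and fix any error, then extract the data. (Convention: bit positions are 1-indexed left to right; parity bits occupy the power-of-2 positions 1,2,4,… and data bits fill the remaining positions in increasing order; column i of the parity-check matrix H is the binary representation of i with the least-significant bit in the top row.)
Syndrome s = H · r^T (mod 2), r = 100101011000001:
  s[0] = (101010101010101)·(100101011000001) mod 2 = 1+0+0+0+0+0+0+0+1+0+0+0+0+0+1 mod 2 = 1
  s[1] = (011001100110011)·(100101011000001) mod 2 = 0+0+0+0+0+1+0+0+0+0+0+0+0+0+1 mod 2 = 0
  s[2] = (000111100001111)·(100101011000001) mod 2 = 0+0+0+1+0+1+0+0+0+0+0+0+0+0+1 mod 2 = 1
  s[3] = (000000011111111)·(100101011000001) mod 2 = 0+0+0+0+0+0+0+1+1+0+0+0+0+0+1 mod 2 = 1
Syndrome = 1011
Column 13 of H equals this syndrome → error at bit 13 (1-indexed).
Flip bit 13: 100101011000001 → 100101011000101
Extract data bits at positions {3,5,6,7,9,10,11,12,13,14,15}: 00101000101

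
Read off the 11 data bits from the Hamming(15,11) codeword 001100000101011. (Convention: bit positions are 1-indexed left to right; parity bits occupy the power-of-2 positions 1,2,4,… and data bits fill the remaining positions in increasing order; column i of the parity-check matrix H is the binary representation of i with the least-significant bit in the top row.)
Parity bits occupy power-of-2 positions; data bits are at positions {3,5,6,7,9,10,11,12,13,14,15} (1-indexed).
Extract: c[3]=1 c[5]=0 c[6]=0 c[7]=0 c[9]=0 c[10]=1 c[11]=0 c[12]=1 c[13]=0 c[14]=1 c[15]=1
Data = 10000101011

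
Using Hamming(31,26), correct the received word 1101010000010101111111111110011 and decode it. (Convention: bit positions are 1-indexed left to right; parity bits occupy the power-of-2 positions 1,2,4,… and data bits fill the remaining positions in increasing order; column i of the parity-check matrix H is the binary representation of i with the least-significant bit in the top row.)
Syndrome s = H · r^T (mod 2), r = 1101010000010101111111111110011:
  s[0] = (1010101010101010101010101010101)·(1101010000010101111111111110011) mod 2 = 1+0+0+0+0+0+0+0+0+0+0+0+0+0+0+0+1+0+1+0+1+0+1+0+1+0+1+0+0+0+1 mod 2 = 0
  s[1] = (0110011001100110011001100110011)·(1101010000010101111111111110011) mod 2 = 0+1+0+0+0+1+0+0+0+0+0+0+0+1+0+0+0+1+1+0+0+1+1+0+0+1+1+0+0+1+1 mod 2 = 1
  s[2] = (0001111000011110000111100001111)·(1101010000010101111111111110011) mod 2 = 0+0+0+1+0+1+0+0+0+0+0+1+0+1+0+0+0+0+0+1+1+1+1+0+0+0+0+0+0+1+1 mod 2 = 0
  s[3] = (0000000111111110000000011111111)·(1101010000010101111111111110011) mod 2 = 0+0+0+0+0+0+0+0+0+0+0+1+0+1+0+0+0+0+0+0+0+0+0+1+1+1+1+0+0+1+1 mod 2 = 0
  s[4] = (0000000000000001111111111111111)·(1101010000010101111111111110011) mod 2 = 0+0+0+0+0+0+0+0+0+0+0+0+0+0+0+1+1+1+1+1+1+1+1+1+1+1+1+0+0+1+1 mod 2 = 0
Syndrome = 01000
Column 2 of H equals this syndrome → error at bit 2 (1-indexed).
Flip bit 2: 1101010000010101111111111110011 → 1001010000010101111111111110011
Extract data bits at positions {3,5,6,7,9,10,11,12,13,14,15,17,18,19,20,21,22,23,24,25,26,27,28,29,30,31}: 00100001010111111111110011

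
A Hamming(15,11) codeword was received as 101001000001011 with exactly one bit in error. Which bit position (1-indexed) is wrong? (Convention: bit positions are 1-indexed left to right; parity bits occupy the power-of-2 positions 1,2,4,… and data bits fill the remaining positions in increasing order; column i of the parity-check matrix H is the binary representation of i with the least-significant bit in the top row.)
Syndrome s = H · r^T (mod 2), r = 101001000001011:
  s[0] = (101010101010101)·(101001000001011) mod 2 = 1+0+1+0+0+0+0+0+0+0+0+0+0+0+1 mod 2 = 1
  s[1] = (011001100110011)·(101001000001011) mod 2 = 0+0+1+0+0+1+0+0+0+0+0+0+0+1+1 mod 2 = 0
  s[2] = (000111100001111)·(101001000001011) mod 2 = 0+0+0+0+0+1+0+0+0+0+0+1+0+1+1 mod 2 = 0
  s[3] = (000000011111111)·(101001000001011) mod 2 = 0+0+0+0+0+0+0+0+0+0+0+1+0+1+1 mod 2 = 1
Syndrome = 1001
Column i of H is the binary representation of i, so the syndrome is the binary index of the flipped bit.
Read s = 1001 with s[0] as LSB: 1·2^0 + 0·2^1 + 0·2^2 + 1·2^3 = 9.
Error is at bit position 9.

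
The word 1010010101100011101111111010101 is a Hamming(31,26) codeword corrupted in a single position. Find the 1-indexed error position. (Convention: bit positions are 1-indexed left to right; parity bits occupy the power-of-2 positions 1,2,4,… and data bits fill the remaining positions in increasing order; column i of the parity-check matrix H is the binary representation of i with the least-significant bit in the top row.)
Syndrome s = H · r^T (mod 2), r = 1010010101100011101111111010101:
  s[0] = (1010101010101010101010101010101)·(1010010101100011101111111010101) mod 2 = 1+0+1+0+0+0+0+0+0+0+1+0+0+0+1+0+1+0+1+0+1+0+1+0+1+0+1+0+1+0+1 mod 2 = 0
  s[1] = (0110011001100110011001100110011)·(1010010101100011101111111010101) mod 2 = 0+0+1+0+0+1+0+0+0+1+1+0+0+0+1+0+0+0+1+0+0+1+1+0+0+0+1+0+0+0+1 mod 2 = 0
  s[2] = (0001111000011110000111100001111)·(1010010101100011101111111010101) mod 2 = 0+0+0+0+0+1+0+0+0+0+0+0+0+0+1+0+0+0+0+1+1+1+1+0+0+0+0+0+1+0+1 mod 2 = 0
  s[3] = (0000000111111110000000011111111)·(1010010101100011101111111010101) mod 2 = 0+0+0+0+0+0+0+1+0+1+1+0+0+0+1+0+0+0+0+0+0+0+0+1+1+0+1+0+1+0+1 mod 2 = 1
  s[4] = (0000000000000001111111111111111)·(1010010101100011101111111010101) mod 2 = 0+0+0+0+0+0+0+0+0+0+0+0+0+0+0+1+1+0+1+1+1+1+1+1+1+0+1+0+1+0+1 mod 2 = 0
Syndrome = 00010
Column i of H is the binary representation of i, so the syndrome is the binary index of the flipped bit.
Read s = 00010 with s[0] as LSB: 0·2^0 + 0·2^1 + 0·2^2 + 1·2^3 + 0·2^4 = 8.
Error is at bit position 8.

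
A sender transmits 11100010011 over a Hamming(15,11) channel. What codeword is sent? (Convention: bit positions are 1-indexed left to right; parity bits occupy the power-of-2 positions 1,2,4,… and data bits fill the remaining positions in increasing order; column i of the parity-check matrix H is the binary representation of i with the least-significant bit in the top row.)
Codeword c = d · G (mod 2), d = 11100010011:
  c[0] = d·G[:,0] = (11100010011)·(11011010101) mod 2 = 1+1+0+0+0+0+1+0+0+0+1 mod 2 = 0
  c[1] = d·G[:,1] = (11100010011)·(10110110011) mod 2 = 1+0+1+0+0+0+1+0+0+1+1 mod 2 = 1
  c[2] = d·G[:,2] = (11100010011)·(10000000000) mod 2 = 1+0+0+0+0+0+0+0+0+0+0 mod 2 = 1
  c[3] = d·G[:,3] = (11100010011)·(01110001111) mod 2 = 0+1+1+0+0+0+0+0+0+1+1 mod 2 = 0
  c[4] = d·G[:,4] = (11100010011)·(01000000000) mod 2 = 0+1+0+0+0+0+0+0+0+0+0 mod 2 = 1
  c[5] = d·G[:,5] = (11100010011)·(00100000000) mod 2 = 0+0+1+0+0+0+0+0+0+0+0 mod 2 = 1
  c[6] = d·G[:,6] = (11100010011)·(00010000000) mod 2 = 0+0+0+0+0+0+0+0+0+0+0 mod 2 = 0
  c[7] = d·G[:,7] = (11100010011)·(00001111111) mod 2 = 0+0+0+0+0+0+1+0+0+1+1 mod 2 = 1
  c[8] = d·G[:,8] = (11100010011)·(00001000000) mod 2 = 0+0+0+0+0+0+0+0+0+0+0 mod 2 = 0
  c[9] = d·G[:,9] = (11100010011)·(00000100000) mod 2 = 0+0+0+0+0+0+0+0+0+0+0 mod 2 = 0
  c[10] = d·G[:,10] = (11100010011)·(00000010000) mod 2 = 0+0+0+0+0+0+1+0+0+0+0 mod 2 = 1
  c[11] = d·G[:,11] = (11100010011)·(00000001000) mod 2 = 0+0+0+0+0+0+0+0+0+0+0 mod 2 = 0
  c[12] = d·G[:,12] = (11100010011)·(00000000100) mod 2 = 0+0+0+0+0+0+0+0+0+0+0 mod 2 = 0
  c[13] = d·G[:,13] = (11100010011)·(00000000010) mod 2 = 0+0+0+0+0+0+0+0+0+1+0 mod 2 = 1
  c[14] = d·G[:,14] = (11100010011)·(00000000001) mod 2 = 0+0+0+0+0+0+0+0+0+0+1 mod 2 = 1
Codeword = 011011010010011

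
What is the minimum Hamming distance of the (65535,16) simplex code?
d_min = 32768 (every nonzero codeword of the simplex code S_16 has weight 2^(r−1) = 32768).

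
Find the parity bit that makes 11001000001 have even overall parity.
Sum of data bits: 1+1+0+0+1+0+0+0+0+0+1 = 4.
4 mod 2 = 0, so parity bit = 0.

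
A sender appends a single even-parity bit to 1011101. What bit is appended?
Sum of data bits: 1+0+1+1+1+0+1 = 5.
5 mod 2 = 1, so parity bit = 1.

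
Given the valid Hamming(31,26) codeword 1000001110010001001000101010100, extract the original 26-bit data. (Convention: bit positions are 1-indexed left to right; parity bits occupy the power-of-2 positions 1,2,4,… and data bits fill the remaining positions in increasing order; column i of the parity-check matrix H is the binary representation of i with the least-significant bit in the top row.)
Parity bits occupy power-of-2 positions; data bits are at positions {3,5,6,7,9,10,11,12,13,14,15,17,18,19,20,21,22,23,24,25,26,27,28,29,30,31} (1-indexed).
Extract: c[3]=0 c[5]=0 c[6]=0 c[7]=1 c[9]=1 c[10]=0 c[11]=0 c[12]=1 c[13]=0 c[14]=0 c[15]=0 c[17]=0 c[18]=0 c[19]=1 c[20]=0 c[21]=0 c[22]=0 c[23]=1 c[24]=0 c[25]=1 c[26]=0 c[27]=1 c[28]=0 c[29]=1 c[30]=0 c[31]=0
Data = 00011001000001000101010100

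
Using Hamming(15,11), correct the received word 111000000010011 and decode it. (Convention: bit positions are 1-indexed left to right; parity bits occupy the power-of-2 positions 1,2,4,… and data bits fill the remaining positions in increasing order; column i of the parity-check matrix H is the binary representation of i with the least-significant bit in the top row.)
Syndrome s = H · r^T (mod 2), r = 111000000010011:
  s[0] = (101010101010101)·(111000000010011) mod 2 = 1+0+1+0+0+0+0+0+0+0+1+0+0+0+1 mod 2 = 0
  s[1] = (011001100110011)·(111000000010011) mod 2 = 0+1+1+0+0+0+0+0+0+0+1+0+0+1+1 mod 2 = 1
  s[2] = (000111100001111)·(111000000010011) mod 2 = 0+0+0+0+0+0+0+0+0+0+0+0+0+1+1 mod 2 = 0
  s[3] = (000000011111111)·(111000000010011) mod 2 = 0+0+0+0+0+0+0+0+0+0+1+0+0+1+1 mod 2 = 1
Syndrome = 0101
Column 10 of H equals this syndrome → error at bit 10 (1-indexed).
Flip bit 10: 111000000010011 → 111000000110011
Extract data bits at positions {3,5,6,7,9,10,11,12,13,14,15}: 10000110011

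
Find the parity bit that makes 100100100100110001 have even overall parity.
Sum of data bits: 1+0+0+1+0+0+1+0+0+1+0+0+1+1+0+0+0+1 = 7.
7 mod 2 = 1, so parity bit = 1.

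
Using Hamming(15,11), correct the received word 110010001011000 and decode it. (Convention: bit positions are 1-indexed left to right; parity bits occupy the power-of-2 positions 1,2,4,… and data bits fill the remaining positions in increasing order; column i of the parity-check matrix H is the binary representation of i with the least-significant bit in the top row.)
Syndrome s = H · r^T (mod 2), r = 110010001011000:
  s[0] = (101010101010101)·(110010001011000) mod 2 = 1+0+0+0+1+0+0+0+1+0+1+0+0+0+0 mod 2 = 0
  s[1] = (011001100110011)·(110010001011000) mod 2 = 0+1+0+0+0+0+0+0+0+0+1+0+0+0+0 mod 2 = 0
  s[2] = (000111100001111)·(110010001011000) mod 2 = 0+0+0+0+1+0+0+0+0+0+0+1+0+0+0 mod 2 = 0
  s[3] = (000000011111111)·(110010001011000) mod 2 = 0+0+0+0+0+0+0+0+1+0+1+1+0+0+0 mod 2 = 1
Syndrome = 0001
Column 8 of H equals this syndrome → error at bit 8 (1-indexed).
Flip bit 8: 110010001011000 → 110010011011000
Extract data bits at positions {3,5,6,7,9,10,11,12,13,14,15}: 01001011000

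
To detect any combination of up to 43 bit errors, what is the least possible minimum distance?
Detecting e errors requires d_min ≥ e + 1 = 43 + 1 = 44.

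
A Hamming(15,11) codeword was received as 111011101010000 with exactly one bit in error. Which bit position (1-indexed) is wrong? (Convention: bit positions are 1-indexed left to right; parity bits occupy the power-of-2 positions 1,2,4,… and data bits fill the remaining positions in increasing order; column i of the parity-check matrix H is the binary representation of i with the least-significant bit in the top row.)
Syndrome s = H · r^T (mod 2), r = 111011101010000:
  s[0] = (101010101010101)·(111011101010000) mod 2 = 1+0+1+0+1+0+1+0+1+0+1+0+0+0+0 mod 2 = 0
  s[1] = (011001100110011)·(111011101010000) mod 2 = 0+1+1+0+0+1+1+0+0+0+1+0+0+0+0 mod 2 = 1
  s[2] = (000111100001111)·(111011101010000) mod 2 = 0+0+0+0+1+1+1+0+0+0+0+0+0+0+0 mod 2 = 1
  s[3] = (000000011111111)·(111011101010000) mod 2 = 0+0+0+0+0+0+0+0+1+0+1+0+0+0+0 mod 2 = 0
Syndrome = 0110
Column i of H is the binary representation of i, so the syndrome is the binary index of the flipped bit.
Read s = 0110 with s[0] as LSB: 0·2^0 + 1·2^1 + 1·2^2 + 0·2^3 = 6.
Error is at bit position 6.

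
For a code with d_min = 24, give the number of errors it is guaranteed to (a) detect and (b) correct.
(a) Detection requires d_min ≥ e+1, so e ≤ d_min − 1 = 23.
(b) Correction requires d_min ≥ 2t+1, so t ≤ ⌊(d_min − 1)/2⌋ = ⌊23/2⌋ = 11.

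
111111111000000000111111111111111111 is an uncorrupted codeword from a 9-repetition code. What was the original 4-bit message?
Split into 9-bit blocks: 111111111 000000000 111111111 111111111
Data = 1011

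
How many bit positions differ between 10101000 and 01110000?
XOR = 11011000, count of 1s = 4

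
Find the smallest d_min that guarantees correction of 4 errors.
Correcting t errors requires d_min ≥ 2t + 1 = 2·4 + 1 = 9.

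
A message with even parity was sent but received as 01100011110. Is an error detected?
Sum of received bits: 0+1+1+0+0+0+1+1+1+1+0 = 6; 6 mod 2 = 0. Result is 0 → no error detected.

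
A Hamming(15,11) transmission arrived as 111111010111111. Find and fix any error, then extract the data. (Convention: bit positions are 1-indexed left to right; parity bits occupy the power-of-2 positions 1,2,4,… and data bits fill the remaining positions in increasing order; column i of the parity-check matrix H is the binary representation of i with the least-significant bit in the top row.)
Syndrome s = H · r^T (mod 2), r = 111111010111111:
  s[0] = (101010101010101)·(111111010111111) mod 2 = 1+0+1+0+1+0+0+0+0+0+1+0+1+0+1 mod 2 = 0
  s[1] = (011001100110011)·(111111010111111) mod 2 = 0+1+1+0+0+1+0+0+0+1+1+0+0+1+1 mod 2 = 1
  s[2] = (000111100001111)·(111111010111111) mod 2 = 0+0+0+1+1+1+0+0+0+0+0+1+1+1+1 mod 2 = 1
  s[3] = (000000011111111)·(111111010111111) mod 2 = 0+0+0+0+0+0+0+1+0+1+1+1+1+1+1 mod 2 = 1
Syndrome = 0111
Column 14 of H equals this syndrome → error at bit 14 (1-indexed).
Flip bit 14: 111111010111111 → 111111010111101
Extract data bits at positions {3,5,6,7,9,10,11,12,13,14,15}: 11100111101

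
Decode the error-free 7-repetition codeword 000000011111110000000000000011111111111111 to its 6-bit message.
Split into 7-bit blocks: 0000000 1111111 0000000 0000000 1111111 1111111
Data = 010011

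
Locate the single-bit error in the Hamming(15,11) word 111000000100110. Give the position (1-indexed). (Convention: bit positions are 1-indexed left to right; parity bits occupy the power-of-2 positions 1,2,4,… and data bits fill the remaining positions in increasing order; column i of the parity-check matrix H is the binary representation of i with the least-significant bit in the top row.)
Syndrome s = H · r^T (mod 2), r = 111000000100110:
  s[0] = (101010101010101)·(111000000100110) mod 2 = 1+0+1+0+0+0+0+0+0+0+0+0+1+0+0 mod 2 = 1
  s[1] = (011001100110011)·(111000000100110) mod 2 = 0+1+1+0+0+0+0+0+0+1+0+0+0+1+0 mod 2 = 0
  s[2] = (000111100001111)·(111000000100110) mod 2 = 0+0+0+0+0+0+0+0+0+0+0+0+1+1+0 mod 2 = 0
  s[3] = (000000011111111)·(111000000100110) mod 2 = 0+0+0+0+0+0+0+0+0+1+0+0+1+1+0 mod 2 = 1
Syndrome = 1001
Column i of H is the binary representation of i, so the syndrome is the binary index of the flipped bit.
Read s = 1001 with s[0] as LSB: 1·2^0 + 0·2^1 + 0·2^2 + 1·2^3 = 9.
Error is at bit position 9.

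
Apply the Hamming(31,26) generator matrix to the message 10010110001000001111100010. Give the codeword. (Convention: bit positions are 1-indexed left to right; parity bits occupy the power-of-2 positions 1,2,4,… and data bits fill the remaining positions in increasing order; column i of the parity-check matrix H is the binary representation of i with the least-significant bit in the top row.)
Codeword c = d · G (mod 2), d = 10010110001000001111100010:
  c[0] = d·G[:,0] = (10010110001000001111100010)·(11011010101101010101010101) mod 2 = 1+0+0+1+0+0+1+0+0+0+1+0+0+0+0+0+0+1+0+1+0+0+0+0+0+0 mod 2 = 0
  c[1] = d·G[:,1] = (10010110001000001111100010)·(10110110011011001100110011) mod 2 = 1+0+0+1+0+1+1+0+0+0+1+0+0+0+0+0+1+1+0+0+1+0+0+0+1+0 mod 2 = 1
  c[2] = d·G[:,2] = (10010110001000001111100010)·(10000000000000000000000000) mod 2 = 1+0+0+0+0+0+0+0+0+0+0+0+0+0+0+0+0+0+0+0+0+0+0+0+0+0 mod 2 = 1
  c[3] = d·G[:,3] = (10010110001000001111100010)·(01110001111000111100001111) mod 2 = 0+0+0+1+0+0+0+0+0+0+1+0+0+0+0+0+1+1+0+0+0+0+0+0+1+0 mod 2 = 1
  c[4] = d·G[:,4] = (10010110001000001111100010)·(01000000000000000000000000) mod 2 = 0+0+0+0+0+0+0+0+0+0+0+0+0+0+0+0+0+0+0+0+0+0+0+0+0+0 mod 2 = 0
  c[5] = d·G[:,5] = (10010110001000001111100010)·(00100000000000000000000000) mod 2 = 0+0+0+0+0+0+0+0+0+0+0+0+0+0+0+0+0+0+0+0+0+0+0+0+0+0 mod 2 = 0
  c[6] = d·G[:,6] = (10010110001000001111100010)·(00010000000000000000000000) mod 2 = 0+0+0+1+0+0+0+0+0+0+0+0+0+0+0+0+0+0+0+0+0+0+0+0+0+0 mod 2 = 1
  c[7] = d·G[:,7] = (10010110001000001111100010)·(00001111111000000011111111) mod 2 = 0+0+0+0+0+1+1+0+0+0+1+0+0+0+0+0+0+0+1+1+1+0+0+0+1+0 mod 2 = 1
  c[8] = d·G[:,8] = (10010110001000001111100010)·(00001000000000000000000000) mod 2 = 0+0+0+0+0+0+0+0+0+0+0+0+0+0+0+0+0+0+0+0+0+0+0+0+0+0 mod 2 = 0
  c[9] = d·G[:,9] = (10010110001000001111100010)·(00000100000000000000000000) mod 2 = 0+0+0+0+0+1+0+0+0+0+0+0+0+0+0+0+0+0+0+0+0+0+0+0+0+0 mod 2 = 1
  c[10] = d·G[:,10] = (10010110001000001111100010)·(00000010000000000000000000) mod 2 = 0+0+0+0+0+0+1+0+0+0+0+0+0+0+0+0+0+0+0+0+0+0+0+0+0+0 mod 2 = 1
  c[11] = d·G[:,11] = (10010110001000001111100010)·(00000001000000000000000000) mod 2 = 0+0+0+0+0+0+0+0+0+0+0+0+0+0+0+0+0+0+0+0+0+0+0+0+0+0 mod 2 = 0
  c[12] = d·G[:,12] = (10010110001000001111100010)·(00000000100000000000000000) mod 2 = 0+0+0+0+0+0+0+0+0+0+0+0+0+0+0+0+0+0+0+0+0+0+0+0+0+0 mod 2 = 0
  c[13] = d·G[:,13] = (10010110001000001111100010)·(00000000010000000000000000) mod 2 = 0+0+0+0+0+0+0+0+0+0+0+0+0+0+0+0+0+0+0+0+0+0+0+0+0+0 mod 2 = 0
  c[14] = d·G[:,14] = (10010110001000001111100010)·(00000000001000000000000000) mod 2 = 0+0+0+0+0+0+0+0+0+0+1+0+0+0+0+0+0+0+0+0+0+0+0+0+0+0 mod 2 = 1
  c[15] = d·G[:,15] = (10010110001000001111100010)·(00000000000111111111111111) mod 2 = 0+0+0+0+0+0+0+0+0+0+0+0+0+0+0+0+1+1+1+1+1+0+0+0+1+0 mod 2 = 0
  c[16] = d·G[:,16] = (10010110001000001111100010)·(00000000000100000000000000) mod 2 = 0+0+0+0+0+0+0+0+0+0+0+0+0+0+0+0+0+0+0+0+0+0+0+0+0+0 mod 2 = 0
  c[17] = d·G[:,17] = (10010110001000001111100010)·(00000000000010000000000000) mod 2 = 0+0+0+0+0+0+0+0+0+0+0+0+0+0+0+0+0+0+0+0+0+0+0+0+0+0 mod 2 = 0
  c[18] = d·G[:,18] = (10010110001000001111100010)·(00000000000001000000000000) mod 2 = 0+0+0+0+0+0+0+0+0+0+0+0+0+0+0+0+0+0+0+0+0+0+0+0+0+0 mod 2 = 0
  c[19] = d·G[:,19] = (10010110001000001111100010)·(00000000000000100000000000) mod 2 = 0+0+0+0+0+0+0+0+0+0+0+0+0+0+0+0+0+0+0+0+0+0+0+0+0+0 mod 2 = 0
  c[20] = d·G[:,20] = (10010110001000001111100010)·(00000000000000010000000000) mod 2 = 0+0+0+0+0+0+0+0+0+0+0+0+0+0+0+0+0+0+0+0+0+0+0+0+0+0 mod 2 = 0
  c[21] = d·G[:,21] = (10010110001000001111100010)·(00000000000000001000000000) mod 2 = 0+0+0+0+0+0+0+0+0+0+0+0+0+0+0+0+1+0+0+0+0+0+0+0+0+0 mod 2 = 1
  c[22] = d·G[:,22] = (10010110001000001111100010)·(00000000000000000100000000) mod 2 = 0+0+0+0+0+0+0+0+0+0+0+0+0+0+0+0+0+1+0+0+0+0+0+0+0+0 mod 2 = 1
  c[23] = d·G[:,23] = (10010110001000001111100010)·(00000000000000000010000000) mod 2 = 0+0+0+0+0+0+0+0+0+0+0+0+0+0+0+0+0+0+1+0+0+0+0+0+0+0 mod 2 = 1
  c[24] = d·G[:,24] = (10010110001000001111100010)·(00000000000000000001000000) mod 2 = 0+0+0+0+0+0+0+0+0+0+0+0+0+0+0+0+0+0+0+1+0+0+0+0+0+0 mod 2 = 1
  c[25] = d·G[:,25] = (10010110001000001111100010)·(00000000000000000000100000) mod 2 = 0+0+0+0+0+0+0+0+0+0+0+0+0+0+0+0+0+0+0+0+1+0+0+0+0+0 mod 2 = 1
  c[26] = d·G[:,26] = (10010110001000001111100010)·(00000000000000000000010000) mod 2 = 0+0+0+0+0+0+0+0+0+0+0+0+0+0+0+0+0+0+0+0+0+0+0+0+0+0 mod 2 = 0
  c[27] = d·G[:,27] = (10010110001000001111100010)·(00000000000000000000001000) mod 2 = 0+0+0+0+0+0+0+0+0+0+0+0+0+0+0+0+0+0+0+0+0+0+0+0+0+0 mod 2 = 0
  c[28] = d·G[:,28] = (10010110001000001111100010)·(00000000000000000000000100) mod 2 = 0+0+0+0+0+0+0+0+0+0+0+0+0+0+0+0+0+0+0+0+0+0+0+0+0+0 mod 2 = 0
  c[29] = d·G[:,29] = (10010110001000001111100010)·(00000000000000000000000010) mod 2 = 0+0+0+0+0+0+0+0+0+0+0+0+0+0+0+0+0+0+0+0+0+0+0+0+1+0 mod 2 = 1
  c[30] = d·G[:,30] = (10010110001000001111100010)·(00000000000000000000000001) mod 2 = 0+0+0+0+0+0+0+0+0+0+0+0+0+0+0+0+0+0+0+0+0+0+0+0+0+0 mod 2 = 0
Codeword = 0111001101100010000001111100010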